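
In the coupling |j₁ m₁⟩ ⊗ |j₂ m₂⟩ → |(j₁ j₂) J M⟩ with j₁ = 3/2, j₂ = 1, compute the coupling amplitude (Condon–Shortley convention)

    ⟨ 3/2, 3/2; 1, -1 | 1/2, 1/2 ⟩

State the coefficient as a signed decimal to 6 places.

j₁+j₂−J=2  J+j₁−j₂=1  J−j₁+j₂=0  j₁+j₂+J+1=4
(j₁±m₁, j₂±m₂, J±M) = (3,0,0,2,1,0)
P² = 2
sum k=0..0:
  [0] +1/2 = 1/2
S = 1/2
C² = P²·S² = 1/2 ; C = +0.707107

+√(1/2) ≈ +0.707107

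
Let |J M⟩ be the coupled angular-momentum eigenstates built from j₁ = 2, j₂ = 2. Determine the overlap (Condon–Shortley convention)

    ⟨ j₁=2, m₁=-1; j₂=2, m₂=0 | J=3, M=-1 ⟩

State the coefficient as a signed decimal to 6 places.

−√(1/5) ≈ -0.447214

j₁+j₂−J=1  J+j₁−j₂=3  J−j₁+j₂=3  j₁+j₂+J+1=8
(j₁±m₁, j₂±m₂, J±M) = (1,3,2,2,2,4)
P² = 36/5
sum k=0..1:
  [0] +1/12 = 1/12
  [1] −1/4 = -1/4
S = -1/6
C² = P²·S² = 1/5 ; C = -0.447214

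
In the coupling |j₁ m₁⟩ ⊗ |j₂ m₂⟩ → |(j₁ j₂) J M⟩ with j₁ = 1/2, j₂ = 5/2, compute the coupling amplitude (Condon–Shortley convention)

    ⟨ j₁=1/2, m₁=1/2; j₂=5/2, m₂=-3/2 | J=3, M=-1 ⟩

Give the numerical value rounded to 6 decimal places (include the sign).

+0.577350

√[7·0!1!5!/7! · 1!0!1!4!2!4!] = √(192)
  +(−1)^0/∏(0,0,0,1,1,4)! = 1/24  (running 1/24)
⟨..|..⟩ = √(192)·(1/24) = +0.577350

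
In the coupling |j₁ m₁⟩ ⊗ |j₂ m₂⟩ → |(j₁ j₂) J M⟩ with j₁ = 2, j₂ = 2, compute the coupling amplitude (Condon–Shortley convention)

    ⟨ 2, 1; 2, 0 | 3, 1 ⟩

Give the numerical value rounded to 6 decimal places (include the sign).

+0.447214  (= +√(1/5))

√[7·1!3!3!/8! · 3!1!2!2!4!2!] = √(36/5)
  +(−1)^0/∏(0,1,1,2,2,1)! = 1/4  (running 1/4)
  +(−1)^1/∏(1,0,0,1,3,2)! = -1/12  (running 1/6)
⟨..|..⟩ = √(36/5)·(1/6) = +0.447214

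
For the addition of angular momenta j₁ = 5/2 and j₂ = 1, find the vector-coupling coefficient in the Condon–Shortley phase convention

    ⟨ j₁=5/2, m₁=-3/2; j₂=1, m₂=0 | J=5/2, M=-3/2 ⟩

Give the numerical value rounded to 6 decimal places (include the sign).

√[6·1!4!1!/7! · 1!4!1!1!1!4!] = √(576/35)
  +(−1)^0/∏(0,1,4,1,0,0)! = 1/24  (running 1/24)
  +(−1)^1/∏(1,0,3,0,1,1)! = -1/6  (running -1/8)
⟨..|..⟩ = √(576/35)·(-1/8) = -0.507093

-0.507093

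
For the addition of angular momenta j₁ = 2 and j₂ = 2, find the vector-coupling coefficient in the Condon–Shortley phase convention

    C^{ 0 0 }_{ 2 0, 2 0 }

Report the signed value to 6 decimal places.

√[1·4!0!0!/5! · 2!2!2!2!0!0!] = √(16/5)
  +(−1)^2/∏(2,2,0,0,0,0)! = 1/4  (running 1/4)
⟨..|..⟩ = √(16/5)·(1/4) = +0.447214

+0.447214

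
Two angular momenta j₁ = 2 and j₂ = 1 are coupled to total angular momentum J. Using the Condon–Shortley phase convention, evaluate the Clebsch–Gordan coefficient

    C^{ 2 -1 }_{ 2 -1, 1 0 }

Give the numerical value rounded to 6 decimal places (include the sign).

j₁+j₂−J=1  J+j₁−j₂=3  J−j₁+j₂=1  j₁+j₂+J+1=6
(j₁±m₁, j₂±m₂, J±M) = (1,3,1,1,1,3)
P² = 3/2
sum k=0..1:
  [0] +1/6 = 1/6
  [1] −1/2 = -1/2
S = -1/3
C² = P²·S² = 1/6 ; C = -0.408248

−√(1/6) = -0.408248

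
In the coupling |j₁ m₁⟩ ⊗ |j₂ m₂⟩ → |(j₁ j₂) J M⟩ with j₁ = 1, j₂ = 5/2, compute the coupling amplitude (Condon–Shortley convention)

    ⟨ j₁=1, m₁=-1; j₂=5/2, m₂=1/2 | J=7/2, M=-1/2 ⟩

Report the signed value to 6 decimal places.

+0.534522

j₁+j₂−J=0  J+j₁−j₂=2  J−j₁+j₂=5  j₁+j₂+J+1=8
(j₁±m₁, j₂±m₂, J±M) = (0,2,3,2,3,4)
P² = 1152/7
sum k=0..0:
  [0] +1/24 = 1/24
S = 1/24
C² = P²·S² = 2/7 ; C = +0.534522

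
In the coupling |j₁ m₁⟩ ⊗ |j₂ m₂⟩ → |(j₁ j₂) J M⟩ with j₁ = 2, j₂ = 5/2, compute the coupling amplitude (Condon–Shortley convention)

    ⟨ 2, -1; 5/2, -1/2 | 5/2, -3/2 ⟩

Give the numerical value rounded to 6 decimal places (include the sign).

-0.414039

j₁+j₂−J=2  J+j₁−j₂=2  J−j₁+j₂=3  j₁+j₂+J+1=8
(j₁±m₁, j₂±m₂, J±M) = (1,3,2,3,1,4)
P² = 216/35
sum k=1..2:
  [1] −1/4 = -1/4
  [2] +1/12 = 1/12
S = -1/6
C² = P²·S² = 6/35 ; C = -0.414039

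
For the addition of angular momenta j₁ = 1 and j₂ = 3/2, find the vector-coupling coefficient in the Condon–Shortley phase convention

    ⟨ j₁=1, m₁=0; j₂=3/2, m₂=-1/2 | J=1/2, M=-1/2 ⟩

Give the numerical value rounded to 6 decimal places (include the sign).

−√(1/3) ≈ -0.577350

√[2·2!0!1!/4! · 1!1!1!2!0!1!] = √(1/3)
  +(−1)^1/∏(1,1,0,0,0,1)! = -1  (running -1)
⟨..|..⟩ = √(1/3)·(-1) = -0.577350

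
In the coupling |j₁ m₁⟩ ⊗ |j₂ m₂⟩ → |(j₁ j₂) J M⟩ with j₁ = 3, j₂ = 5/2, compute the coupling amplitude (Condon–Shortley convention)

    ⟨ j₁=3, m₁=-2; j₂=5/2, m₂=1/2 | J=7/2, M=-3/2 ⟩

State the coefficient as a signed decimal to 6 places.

√[8·2!4!3!/10! · 1!5!3!2!2!5!] = √(1536/7)
  +(−1)^1/∏(1,1,4,2,0,1)! = -1/48  (running -1/48)
  +(−1)^2/∏(2,0,3,1,1,2)! = 1/24  (running 1/48)
⟨..|..⟩ = √(1536/7)·(1/48) = +0.308607

+0.308607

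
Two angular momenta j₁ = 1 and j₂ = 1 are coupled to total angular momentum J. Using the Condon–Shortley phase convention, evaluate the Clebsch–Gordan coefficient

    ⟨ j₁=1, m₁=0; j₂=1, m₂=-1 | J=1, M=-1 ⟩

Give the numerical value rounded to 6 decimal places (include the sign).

triangle: 1!*1!*1!/4! = 1/24
(j±m)!: 1!*1!*0!*2!*0!*2! = 4
prefactor² = (2J+1)*Δ*N² = 1/2
  k=0: +1/(0!*1!*1!*0!*0!*1!) = 1
Σ = 1  ⇒  CG² = 1/2*1² = 1/2
CG = +√(1/2) = +0.707107

+√(1/2) ≈ +0.707107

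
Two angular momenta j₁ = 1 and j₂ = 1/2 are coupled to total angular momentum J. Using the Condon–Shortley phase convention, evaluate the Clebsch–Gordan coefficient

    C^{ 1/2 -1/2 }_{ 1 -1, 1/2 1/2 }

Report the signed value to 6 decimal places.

-0.816497

√[2·1!1!0!/3! · 0!2!1!0!0!1!] = √(2/3)
  +(−1)^1/∏(1,0,1,0,0,0)! = -1  (running -1)
⟨..|..⟩ = √(2/3)·(-1) = -0.816497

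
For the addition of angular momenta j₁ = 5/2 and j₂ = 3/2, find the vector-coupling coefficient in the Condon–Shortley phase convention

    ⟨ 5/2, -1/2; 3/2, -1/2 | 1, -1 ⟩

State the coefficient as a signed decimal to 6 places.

√[3·3!2!0!/6! · 2!3!1!2!0!2!] = √(12/5)
  +(−1)^1/∏(1,2,2,0,0,0)! = -1/4  (running -1/4)
⟨..|..⟩ = √(12/5)·(-1/4) = -0.387298

−√(3/20) = -0.387298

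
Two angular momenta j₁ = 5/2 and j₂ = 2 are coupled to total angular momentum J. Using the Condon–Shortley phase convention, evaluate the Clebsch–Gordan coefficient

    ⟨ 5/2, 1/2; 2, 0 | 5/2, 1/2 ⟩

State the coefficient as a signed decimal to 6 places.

-0.478091

triangle: 2!*3!*2!/8! = 24/40320
(j±m)!: 3!*2!*2!*2!*3!*2! = 576
prefactor² = (2J+1)*Δ*N² = 72/35
  k=0: +1/(0!*2!*2!*2!*1!*0!) = 1/8
  k=1: −1/(1!*1!*1!*1!*2!*1!) = -1/2
  k=2: +1/(2!*0!*0!*0!*3!*2!) = 1/24
Σ = -1/3  ⇒  CG² = 72/35*(-1/3)² = 8/35
CG = −√(8/35) = -0.478091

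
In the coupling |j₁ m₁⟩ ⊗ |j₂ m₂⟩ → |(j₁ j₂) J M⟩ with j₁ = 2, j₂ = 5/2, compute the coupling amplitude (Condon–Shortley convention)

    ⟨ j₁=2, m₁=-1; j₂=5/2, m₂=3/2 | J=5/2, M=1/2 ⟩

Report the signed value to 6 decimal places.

+√(6/35) = +0.414039

j₁+j₂−J=2  J+j₁−j₂=2  J−j₁+j₂=3  j₁+j₂+J+1=8
(j₁±m₁, j₂±m₂, J±M) = (1,3,4,1,3,2)
P² = 216/35
sum k=1..2:
  [1] −1/12 = -1/12
  [2] +1/4 = 1/4
S = 1/6
C² = P²·S² = 6/35 ; C = +0.414039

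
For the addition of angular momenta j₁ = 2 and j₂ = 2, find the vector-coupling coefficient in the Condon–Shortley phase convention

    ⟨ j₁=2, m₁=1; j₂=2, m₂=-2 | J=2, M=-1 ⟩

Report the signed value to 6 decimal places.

+0.654654  (= +√(3/7))

triangle: 2!*2!*2!/7! = 8/5040
(j±m)!: 3!*1!*0!*4!*1!*3! = 864
prefactor² = (2J+1)*Δ*N² = 48/7
  k=0: +1/(0!*2!*1!*0!*1!*2!) = 1/4
Σ = 1/4  ⇒  CG² = 48/7*1/4² = 3/7
CG = +√(3/7) = +0.654654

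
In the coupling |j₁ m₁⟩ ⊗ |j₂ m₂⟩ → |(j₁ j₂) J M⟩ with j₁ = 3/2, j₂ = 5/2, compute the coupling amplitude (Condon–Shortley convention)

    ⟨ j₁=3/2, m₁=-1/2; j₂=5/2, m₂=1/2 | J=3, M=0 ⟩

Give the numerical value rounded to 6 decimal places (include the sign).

triangle: 1!*2!*4!/8! = 48/40320
(j±m)!: 1!*2!*3!*2!*3!*3! = 864
prefactor² = (2J+1)*Δ*N² = 36/5
  k=0: +1/(0!*1!*2!*3!*0!*1!) = 1/12
  k=1: −1/(1!*0!*1!*2!*1!*2!) = -1/4
Σ = -1/6  ⇒  CG² = 36/5*(-1/6)² = 1/5
CG = −√(1/5) = -0.447214

−√(1/5) ≈ -0.447214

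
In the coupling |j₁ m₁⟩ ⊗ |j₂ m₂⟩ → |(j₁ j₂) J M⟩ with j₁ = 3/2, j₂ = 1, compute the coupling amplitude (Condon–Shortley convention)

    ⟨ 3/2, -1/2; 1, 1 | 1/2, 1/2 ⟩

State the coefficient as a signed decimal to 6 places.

+0.408248  (= +√(1/6))

triangle: 2!×1!×0!/4! = 2/24
(j±m)!: 1!×2!×2!×0!×1!×0! = 4
prefactor² = (2J+1)×Δ×N² = 2/3
  k=2: +1/(2!×0!×0!×0!×1!×0!) = 1/2
Σ = 1/2  ⇒  CG² = 2/3×1/2² = 1/6
CG = +√(1/6) = +0.408248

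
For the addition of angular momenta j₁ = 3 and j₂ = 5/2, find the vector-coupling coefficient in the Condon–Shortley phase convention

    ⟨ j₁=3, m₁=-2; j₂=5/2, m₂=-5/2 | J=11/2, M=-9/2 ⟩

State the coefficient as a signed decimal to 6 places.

triangle: 0!·6!·5!/12! = 86400/479001600
(j±m)!: 1!·5!·0!·5!·1!·10! = 52254720000
prefactor² = (2J+1)·Δ·N² = 1244160000/11
  k=0: +1/(0!·0!·5!·0!·1!·5!) = 1/14400
Σ = 1/14400  ⇒  CG² = 1244160000/11·1/14400² = 6/11
CG = +√(6/11) = +0.738549

+√(6/11) ≈ +0.738549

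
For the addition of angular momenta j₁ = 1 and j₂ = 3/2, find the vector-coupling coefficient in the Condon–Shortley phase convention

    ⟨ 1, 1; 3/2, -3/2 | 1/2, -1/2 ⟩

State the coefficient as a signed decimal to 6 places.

+√(1/2) ≈ +0.707107

triangle: 2!·0!·1!/4! = 2/24
(j±m)!: 2!·0!·0!·3!·0!·1! = 12
prefactor² = (2J+1)·Δ·N² = 2
  k=0: +1/(0!·2!·0!·0!·0!·1!) = 1/2
Σ = 1/2  ⇒  CG² = 2·1/2² = 1/2
CG = +√(1/2) = +0.707107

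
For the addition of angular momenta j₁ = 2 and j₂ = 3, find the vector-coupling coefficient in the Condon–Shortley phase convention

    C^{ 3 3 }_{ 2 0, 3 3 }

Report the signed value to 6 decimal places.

+√(5/12) ≈ +0.645497

j₁+j₂−J=2  J+j₁−j₂=2  J−j₁+j₂=4  j₁+j₂+J+1=9
(j₁±m₁, j₂±m₂, J±M) = (2,2,6,0,6,0)
P² = 3840
sum k=2..2:
  [2] +1/96 = 1/96
S = 1/96
C² = P²·S² = 5/12 ; C = +0.645497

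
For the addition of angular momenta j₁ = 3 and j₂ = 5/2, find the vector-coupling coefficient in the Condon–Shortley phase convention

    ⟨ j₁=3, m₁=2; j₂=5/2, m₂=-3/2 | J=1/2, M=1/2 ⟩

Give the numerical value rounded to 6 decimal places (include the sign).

−√(5/21) ≈ -0.487950

triangle: 5!*1!*0!/7! = 120/5040
(j±m)!: 5!*1!*1!*4!*1!*0! = 2880
prefactor² = (2J+1)*Δ*N² = 960/7
  k=1: −1/(1!*4!*0!*0!*1!*0!) = -1/24
Σ = -1/24  ⇒  CG² = 960/7*(-1/24)² = 5/21
CG = −√(5/21) = -0.487950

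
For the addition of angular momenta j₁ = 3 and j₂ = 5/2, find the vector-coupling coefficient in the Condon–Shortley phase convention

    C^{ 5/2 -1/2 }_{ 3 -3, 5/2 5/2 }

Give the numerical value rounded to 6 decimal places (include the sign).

triangle: 3!×3!×2!/9! = 72/362880
(j±m)!: 0!×6!×5!×0!×2!×3! = 1036800
prefactor² = (2J+1)×Δ×N² = 8640/7
  k=3: −1/(3!×0!×3!×2!×0!×0!) = -1/72
Σ = -1/72  ⇒  CG² = 8640/7×(-1/72)² = 5/21
CG = −√(5/21) = -0.487950

-0.487950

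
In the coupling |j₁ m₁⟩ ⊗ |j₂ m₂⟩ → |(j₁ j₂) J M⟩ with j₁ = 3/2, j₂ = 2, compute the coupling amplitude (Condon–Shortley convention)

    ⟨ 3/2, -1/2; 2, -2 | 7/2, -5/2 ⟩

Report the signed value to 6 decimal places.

+√(3/7) ≈ +0.654654

j₁+j₂−J=0  J+j₁−j₂=3  J−j₁+j₂=4  j₁+j₂+J+1=8
(j₁±m₁, j₂±m₂, J±M) = (1,2,0,4,1,6)
P² = 6912/7
sum k=0..0:
  [0] +1/48 = 1/48
S = 1/48
C² = P²·S² = 3/7 ; C = +0.654654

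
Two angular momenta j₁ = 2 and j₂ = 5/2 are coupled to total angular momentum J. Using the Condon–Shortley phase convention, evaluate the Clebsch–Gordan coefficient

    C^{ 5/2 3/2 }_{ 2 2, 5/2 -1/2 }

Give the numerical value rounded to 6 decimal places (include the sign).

+√(27/70) ≈ +0.621059

triangle: 2!·2!·3!/8! = 24/40320
(j±m)!: 4!·0!·2!·3!·4!·1! = 6912
prefactor² = (2J+1)·Δ·N² = 864/35
  k=0: +1/(0!·2!·0!·2!·2!·1!) = 1/8
Σ = 1/8  ⇒  CG² = 864/35·1/8² = 27/70
CG = +√(27/70) = +0.621059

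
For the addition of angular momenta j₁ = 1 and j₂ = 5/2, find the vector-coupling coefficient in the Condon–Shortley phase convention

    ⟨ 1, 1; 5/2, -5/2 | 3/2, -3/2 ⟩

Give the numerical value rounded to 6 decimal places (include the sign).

+0.816497  (= +√(2/3))

triangle: 2!*0!*3!/6! = 12/720
(j±m)!: 2!*0!*0!*5!*0!*3! = 1440
prefactor² = (2J+1)*Δ*N² = 96
  k=0: +1/(0!*2!*0!*0!*0!*3!) = 1/12
Σ = 1/12  ⇒  CG² = 96*1/12² = 2/3
CG = +√(2/3) = +0.816497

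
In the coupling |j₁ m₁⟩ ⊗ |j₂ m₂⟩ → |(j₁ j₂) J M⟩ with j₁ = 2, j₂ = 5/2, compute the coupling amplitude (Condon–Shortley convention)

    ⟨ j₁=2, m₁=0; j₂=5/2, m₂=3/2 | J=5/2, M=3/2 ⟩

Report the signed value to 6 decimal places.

√[6·2!2!3!/8! · 2!2!4!1!4!1!] = √(288/35)
  +(−1)^1/∏(1,1,1,3,1,0)! = -1/6  (running -1/6)
  +(−1)^2/∏(2,0,0,2,2,1)! = 1/8  (running -1/24)
⟨..|..⟩ = √(288/35)·(-1/24) = -0.119523

−√(1/70) = -0.119523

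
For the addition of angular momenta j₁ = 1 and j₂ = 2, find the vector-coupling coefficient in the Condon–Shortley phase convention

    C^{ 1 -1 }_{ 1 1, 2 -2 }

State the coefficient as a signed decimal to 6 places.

√[3·2!0!2!/5! · 2!0!0!4!0!2!] = √(48/5)
  +(−1)^0/∏(0,2,0,0,0,2)! = 1/4  (running 1/4)
⟨..|..⟩ = √(48/5)·(1/4) = +0.774597

+0.774597  (= +√(3/5))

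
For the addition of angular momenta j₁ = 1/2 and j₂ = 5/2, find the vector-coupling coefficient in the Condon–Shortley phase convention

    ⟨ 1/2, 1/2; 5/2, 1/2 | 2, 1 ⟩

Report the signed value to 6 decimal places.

triangle: 1!×0!×4!/6! = 24/720
(j±m)!: 1!×0!×3!×2!×3!×1! = 72
prefactor² = (2J+1)×Δ×N² = 12
  k=0: +1/(0!×1!×0!×3!×0!×1!) = 1/6
Σ = 1/6  ⇒  CG² = 12×1/6² = 1/3
CG = +√(1/3) = +0.577350

+√(1/3) ≈ +0.577350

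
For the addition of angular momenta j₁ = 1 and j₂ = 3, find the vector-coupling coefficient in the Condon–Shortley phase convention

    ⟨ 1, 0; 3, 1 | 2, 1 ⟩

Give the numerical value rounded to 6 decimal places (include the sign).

-0.617213  (= −√(8/21))

triangle: 2!·0!·4!/7! = 48/5040
(j±m)!: 1!·1!·4!·2!·3!·1! = 288
prefactor² = (2J+1)·Δ·N² = 96/7
  k=1: −1/(1!·1!·0!·3!·0!·1!) = -1/6
Σ = -1/6  ⇒  CG² = 96/7·(-1/6)² = 8/21
CG = −√(8/21) = -0.617213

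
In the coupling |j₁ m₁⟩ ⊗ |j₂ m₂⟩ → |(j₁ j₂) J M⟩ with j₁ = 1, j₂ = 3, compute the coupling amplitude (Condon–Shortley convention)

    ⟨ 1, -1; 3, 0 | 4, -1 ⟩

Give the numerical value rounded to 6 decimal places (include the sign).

√[9·0!2!6!/9! · 0!2!3!3!3!5!] = √(12960/7)
  +(−1)^0/∏(0,0,2,3,0,3)! = 1/72  (running 1/72)
⟨..|..⟩ = √(12960/7)·(1/72) = +0.597614

+0.597614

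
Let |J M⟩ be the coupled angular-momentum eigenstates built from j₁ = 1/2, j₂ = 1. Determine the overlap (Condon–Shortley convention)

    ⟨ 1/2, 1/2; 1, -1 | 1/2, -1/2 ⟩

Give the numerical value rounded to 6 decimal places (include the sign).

+0.816497  (= +√(2/3))

√[2·1!0!1!/3! · 1!0!0!2!0!1!] = √(2/3)
  +(−1)^0/∏(0,1,0,0,0,1)! = 1  (running 1)
⟨..|..⟩ = √(2/3)·(1) = +0.816497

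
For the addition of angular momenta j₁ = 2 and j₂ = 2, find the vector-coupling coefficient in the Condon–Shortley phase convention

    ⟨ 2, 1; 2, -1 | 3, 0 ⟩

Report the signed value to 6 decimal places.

+√(2/5) = +0.632456

√[7·1!3!3!/8! · 3!1!1!3!3!3!] = √(81/10)
  +(−1)^0/∏(0,1,1,1,2,2)! = 1/4  (running 1/4)
  +(−1)^1/∏(1,0,0,0,3,3)! = -1/36  (running 2/9)
⟨..|..⟩ = √(81/10)·(2/9) = +0.632456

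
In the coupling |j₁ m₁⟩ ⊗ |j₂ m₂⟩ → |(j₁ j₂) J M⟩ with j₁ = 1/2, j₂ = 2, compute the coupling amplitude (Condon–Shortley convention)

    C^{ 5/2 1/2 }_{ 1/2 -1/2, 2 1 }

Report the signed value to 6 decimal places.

√[6·0!1!4!/6! · 0!1!3!1!3!2!] = √(72/5)
  +(−1)^0/∏(0,0,1,3,0,1)! = 1/6  (running 1/6)
⟨..|..⟩ = √(72/5)·(1/6) = +0.632456

+√(2/5) ≈ +0.632456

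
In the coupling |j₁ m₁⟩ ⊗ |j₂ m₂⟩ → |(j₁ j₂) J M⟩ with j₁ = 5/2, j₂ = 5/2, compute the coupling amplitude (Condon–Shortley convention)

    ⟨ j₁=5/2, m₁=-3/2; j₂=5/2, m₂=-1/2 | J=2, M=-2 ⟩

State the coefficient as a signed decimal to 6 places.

√[5·3!2!2!/8! · 1!4!2!3!0!4!] = √(144/7)
  +(−1)^2/∏(2,1,2,0,0,2)! = 1/8  (running 1/8)
⟨..|..⟩ = √(144/7)·(1/8) = +0.566947

+√(9/28) ≈ +0.566947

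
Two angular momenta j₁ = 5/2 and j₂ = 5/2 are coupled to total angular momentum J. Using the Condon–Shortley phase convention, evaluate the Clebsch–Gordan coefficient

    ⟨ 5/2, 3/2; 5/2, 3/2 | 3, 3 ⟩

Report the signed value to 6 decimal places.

−√(4/9) = -0.666667

√[7·2!3!3!/9! · 4!1!4!1!6!0!] = √(576)
  +(−1)^1/∏(1,1,0,3,3,0)! = -1/36  (running -1/36)
⟨..|..⟩ = √(576)·(-1/36) = -0.666667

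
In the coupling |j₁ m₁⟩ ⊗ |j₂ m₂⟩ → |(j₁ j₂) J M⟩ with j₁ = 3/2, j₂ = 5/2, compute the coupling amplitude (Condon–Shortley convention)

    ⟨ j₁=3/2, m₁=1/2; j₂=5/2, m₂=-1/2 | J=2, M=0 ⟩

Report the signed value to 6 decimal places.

-0.267261  (= −√(1/14))

j₁+j₂−J=2  J+j₁−j₂=1  J−j₁+j₂=3  j₁+j₂+J+1=7
(j₁±m₁, j₂±m₂, J±M) = (2,1,2,3,2,2)
P² = 8/7
sum k=0..1:
  [0] +1/4 = 1/4
  [1] −1/2 = -1/2
S = -1/4
C² = P²·S² = 1/14 ; C = -0.267261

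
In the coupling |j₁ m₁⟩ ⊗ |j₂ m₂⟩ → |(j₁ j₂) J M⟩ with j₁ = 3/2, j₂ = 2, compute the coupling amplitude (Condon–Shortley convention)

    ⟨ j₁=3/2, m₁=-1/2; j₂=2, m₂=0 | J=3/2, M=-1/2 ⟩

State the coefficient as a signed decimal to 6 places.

-0.447214  (= −√(1/5))

√[4·2!1!2!/6! · 1!2!2!2!1!2!] = √(16/45)
  +(−1)^1/∏(1,1,1,1,0,1)! = -1  (running -1)
  +(−1)^2/∏(2,0,0,0,1,2)! = 1/4  (running -3/4)
⟨..|..⟩ = √(16/45)·(-3/4) = -0.447214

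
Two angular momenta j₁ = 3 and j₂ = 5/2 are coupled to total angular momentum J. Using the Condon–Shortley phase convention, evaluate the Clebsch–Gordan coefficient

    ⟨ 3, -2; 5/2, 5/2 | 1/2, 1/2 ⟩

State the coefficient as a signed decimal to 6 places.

-0.218218

triangle: 5!×1!×0!/7! = 120/5040
(j±m)!: 1!×5!×5!×0!×1!×0! = 14400
prefactor² = (2J+1)×Δ×N² = 4800/7
  k=5: −1/(5!×0!×0!×0!×1!×0!) = -1/120
Σ = -1/120  ⇒  CG² = 4800/7×(-1/120)² = 1/21
CG = −√(1/21) = -0.218218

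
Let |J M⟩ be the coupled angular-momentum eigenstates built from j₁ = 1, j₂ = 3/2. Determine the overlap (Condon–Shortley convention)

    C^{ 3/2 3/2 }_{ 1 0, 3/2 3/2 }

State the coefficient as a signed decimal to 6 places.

-0.774597

j₁+j₂−J=1  J+j₁−j₂=1  J−j₁+j₂=2  j₁+j₂+J+1=5
(j₁±m₁, j₂±m₂, J±M) = (1,1,3,0,3,0)
P² = 12/5
sum k=1..1:
  [1] −1/2 = -1/2
S = -1/2
C² = P²·S² = 3/5 ; C = -0.774597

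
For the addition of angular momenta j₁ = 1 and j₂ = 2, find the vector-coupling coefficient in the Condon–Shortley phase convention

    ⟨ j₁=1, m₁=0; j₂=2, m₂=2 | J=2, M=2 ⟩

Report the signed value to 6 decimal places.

triangle: 1!·1!·3!/6! = 6/720
(j±m)!: 1!·1!·4!·0!·4!·0! = 576
prefactor² = (2J+1)·Δ·N² = 24
  k=1: −1/(1!·0!·0!·3!·1!·0!) = -1/6
Σ = -1/6  ⇒  CG² = 24·(-1/6)² = 2/3
CG = −√(2/3) = -0.816497

-0.816497  (= −√(2/3))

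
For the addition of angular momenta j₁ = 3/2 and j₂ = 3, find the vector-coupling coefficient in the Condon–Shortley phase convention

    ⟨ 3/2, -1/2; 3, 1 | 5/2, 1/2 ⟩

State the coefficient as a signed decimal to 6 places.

-0.119523  (= −√(1/70))

√[6·2!1!4!/8! · 1!2!4!2!3!2!] = √(288/35)
  +(−1)^1/∏(1,1,1,3,0,1)! = -1/6  (running -1/6)
  +(−1)^2/∏(2,0,0,2,1,2)! = 1/8  (running -1/24)
⟨..|..⟩ = √(288/35)·(-1/24) = -0.119523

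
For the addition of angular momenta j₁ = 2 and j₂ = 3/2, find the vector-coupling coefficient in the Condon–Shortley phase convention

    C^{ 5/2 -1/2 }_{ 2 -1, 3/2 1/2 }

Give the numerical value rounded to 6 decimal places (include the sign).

j₁+j₂−J=1  J+j₁−j₂=3  J−j₁+j₂=2  j₁+j₂+J+1=7
(j₁±m₁, j₂±m₂, J±M) = (1,3,2,1,2,3)
P² = 72/35
sum k=0..1:
  [0] +1/12 = 1/12
  [1] −1/2 = -1/2
S = -5/12
C² = P²·S² = 5/14 ; C = -0.597614

-0.597614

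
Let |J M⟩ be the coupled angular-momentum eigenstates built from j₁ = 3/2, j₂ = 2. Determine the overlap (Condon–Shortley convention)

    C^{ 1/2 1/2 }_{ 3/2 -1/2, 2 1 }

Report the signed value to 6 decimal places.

+√(3/10) = +0.547723

triangle: 3!·0!·1!/5! = 6/120
(j±m)!: 1!·2!·3!·1!·1!·0! = 12
prefactor² = (2J+1)·Δ·N² = 6/5
  k=2: +1/(2!·1!·0!·1!·0!·0!) = 1/2
Σ = 1/2  ⇒  CG² = 6/5·1/2² = 3/10
CG = +√(3/10) = +0.547723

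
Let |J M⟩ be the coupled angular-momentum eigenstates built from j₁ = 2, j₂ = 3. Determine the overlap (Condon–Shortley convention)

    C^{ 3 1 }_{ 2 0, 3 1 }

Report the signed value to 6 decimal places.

-0.387298  (= −√(3/20))

j₁+j₂−J=2  J+j₁−j₂=2  J−j₁+j₂=4  j₁+j₂+J+1=9
(j₁±m₁, j₂±m₂, J±M) = (2,2,4,2,4,2)
P² = 256/15
sum k=0..2:
  [0] +1/96 = 1/96
  [1] −1/6 = -1/6
  [2] +1/16 = 1/16
S = -3/32
C² = P²·S² = 3/20 ; C = -0.387298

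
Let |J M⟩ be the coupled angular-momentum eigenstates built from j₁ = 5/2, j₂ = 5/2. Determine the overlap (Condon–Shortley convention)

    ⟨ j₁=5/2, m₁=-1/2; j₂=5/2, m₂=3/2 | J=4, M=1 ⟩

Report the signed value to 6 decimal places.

√[9·1!4!4!/10! · 2!3!4!1!5!3!] = √(10368/35)
  +(−1)^0/∏(0,1,3,4,1,0)! = 1/144  (running 1/144)
  +(−1)^1/∏(1,0,2,3,2,1)! = -1/24  (running -5/144)
⟨..|..⟩ = √(10368/35)·(-5/144) = -0.597614

-0.597614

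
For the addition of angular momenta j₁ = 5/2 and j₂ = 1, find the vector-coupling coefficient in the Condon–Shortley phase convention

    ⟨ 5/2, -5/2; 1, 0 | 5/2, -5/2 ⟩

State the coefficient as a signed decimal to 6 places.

−√(5/7) ≈ -0.845154

√[6·1!4!1!/7! · 0!5!1!1!0!5!] = √(2880/7)
  +(−1)^1/∏(1,0,4,0,0,1)! = -1/24  (running -1/24)
⟨..|..⟩ = √(2880/7)·(-1/24) = -0.845154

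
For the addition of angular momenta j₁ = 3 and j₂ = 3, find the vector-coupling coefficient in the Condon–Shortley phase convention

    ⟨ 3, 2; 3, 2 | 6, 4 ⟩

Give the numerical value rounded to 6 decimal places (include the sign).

√[13·0!6!6!/13! · 5!1!5!1!10!2!] = √(1244160000/11)
  +(−1)^0/∏(0,0,1,5,5,1)! = 1/14400  (running 1/14400)
⟨..|..⟩ = √(1244160000/11)·(1/14400) = +0.738549

+0.738549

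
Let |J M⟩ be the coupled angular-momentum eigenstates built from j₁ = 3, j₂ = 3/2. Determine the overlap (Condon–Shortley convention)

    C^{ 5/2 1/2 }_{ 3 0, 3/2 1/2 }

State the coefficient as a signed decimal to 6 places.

−√(6/35) = -0.414039

j₁+j₂−J=2  J+j₁−j₂=4  J−j₁+j₂=1  j₁+j₂+J+1=8
(j₁±m₁, j₂±m₂, J±M) = (3,3,2,1,3,2)
P² = 216/35
sum k=1..2:
  [1] −1/4 = -1/4
  [2] +1/12 = 1/12
S = -1/6
C² = P²·S² = 6/35 ; C = -0.414039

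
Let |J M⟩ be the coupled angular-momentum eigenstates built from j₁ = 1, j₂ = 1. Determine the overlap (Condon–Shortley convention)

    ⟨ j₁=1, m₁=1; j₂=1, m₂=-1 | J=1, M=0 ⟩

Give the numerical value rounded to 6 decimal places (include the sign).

triangle: 1!*1!*1!/4! = 1/24
(j±m)!: 2!*0!*0!*2!*1!*1! = 4
prefactor² = (2J+1)*Δ*N² = 1/2
  k=0: +1/(0!*1!*0!*0!*1!*1!) = 1
Σ = 1  ⇒  CG² = 1/2*1² = 1/2
CG = +√(1/2) = +0.707107

+0.707107  (= +√(1/2))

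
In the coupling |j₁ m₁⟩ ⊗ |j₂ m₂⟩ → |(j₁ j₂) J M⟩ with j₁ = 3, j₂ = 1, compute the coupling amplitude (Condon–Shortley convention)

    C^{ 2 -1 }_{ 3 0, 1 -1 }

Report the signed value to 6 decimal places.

+0.377964  (= +√(1/7))

triangle: 2!·4!·0!/7! = 48/5040
(j±m)!: 3!·3!·0!·2!·1!·3! = 432
prefactor² = (2J+1)·Δ·N² = 144/7
  k=0: +1/(0!·2!·3!·0!·1!·0!) = 1/12
Σ = 1/12  ⇒  CG² = 144/7·1/12² = 1/7
CG = +√(1/7) = +0.377964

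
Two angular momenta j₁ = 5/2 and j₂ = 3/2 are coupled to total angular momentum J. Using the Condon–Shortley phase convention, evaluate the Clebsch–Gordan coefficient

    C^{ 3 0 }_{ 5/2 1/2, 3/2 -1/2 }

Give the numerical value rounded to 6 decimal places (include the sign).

+0.447214  (= +√(1/5))

triangle: 1!×4!×2!/8! = 48/40320
(j±m)!: 3!×2!×1!×2!×3!×3! = 864
prefactor² = (2J+1)×Δ×N² = 36/5
  k=0: +1/(0!×1!×2!×1!×2!×1!) = 1/4
  k=1: −1/(1!×0!×1!×0!×3!×2!) = -1/12
Σ = 1/6  ⇒  CG² = 36/5×1/6² = 1/5
CG = +√(1/5) = +0.447214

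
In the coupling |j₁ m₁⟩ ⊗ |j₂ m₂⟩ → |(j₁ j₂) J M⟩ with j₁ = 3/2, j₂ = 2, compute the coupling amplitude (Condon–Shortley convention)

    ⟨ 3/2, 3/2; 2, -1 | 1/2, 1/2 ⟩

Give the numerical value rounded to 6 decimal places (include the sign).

triangle: 3!×0!×1!/5! = 6/120
(j±m)!: 3!×0!×1!×3!×1!×0! = 36
prefactor² = (2J+1)×Δ×N² = 18/5
  k=0: +1/(0!×3!×0!×1!×0!×0!) = 1/6
Σ = 1/6  ⇒  CG² = 18/5×1/6² = 1/10
CG = +√(1/10) = +0.316228

+0.316228  (= +√(1/10))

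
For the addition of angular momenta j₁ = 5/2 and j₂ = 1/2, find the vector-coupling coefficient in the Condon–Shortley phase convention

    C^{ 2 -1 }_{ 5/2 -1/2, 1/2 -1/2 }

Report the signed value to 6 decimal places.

+0.577350  (= +√(1/3))

triangle: 1!×4!×0!/6! = 24/720
(j±m)!: 2!×3!×0!×1!×1!×3! = 72
prefactor² = (2J+1)×Δ×N² = 12
  k=0: +1/(0!×1!×3!×0!×1!×0!) = 1/6
Σ = 1/6  ⇒  CG² = 12×1/6² = 1/3
CG = +√(1/3) = +0.577350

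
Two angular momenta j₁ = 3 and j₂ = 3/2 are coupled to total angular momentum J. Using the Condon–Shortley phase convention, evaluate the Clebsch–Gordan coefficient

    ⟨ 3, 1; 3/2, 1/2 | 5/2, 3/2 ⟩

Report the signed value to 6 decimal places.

triangle: 2!·4!·1!/8! = 48/40320
(j±m)!: 4!·2!·2!·1!·4!·1! = 2304
prefactor² = (2J+1)·Δ·N² = 576/35
  k=1: −1/(1!·1!·1!·1!·3!·0!) = -1/6
  k=2: +1/(2!·0!·0!·0!·4!·1!) = 1/48
Σ = -7/48  ⇒  CG² = 576/35·(-7/48)² = 7/20
CG = −√(7/20) = -0.591608

−√(7/20) = -0.591608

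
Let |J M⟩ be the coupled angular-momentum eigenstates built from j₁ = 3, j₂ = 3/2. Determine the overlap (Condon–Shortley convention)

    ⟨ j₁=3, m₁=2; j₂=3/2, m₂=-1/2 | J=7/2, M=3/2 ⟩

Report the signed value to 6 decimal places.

triangle: 1!·5!·2!/9! = 240/362880
(j±m)!: 5!·1!·1!·2!·5!·2! = 57600
prefactor² = (2J+1)·Δ·N² = 6400/21
  k=0: +1/(0!·1!·1!·1!·4!·1!) = 1/24
  k=1: −1/(1!·0!·0!·0!·5!·2!) = -1/240
Σ = 3/80  ⇒  CG² = 6400/21·3/80² = 3/7
CG = +√(3/7) = +0.654654

+0.654654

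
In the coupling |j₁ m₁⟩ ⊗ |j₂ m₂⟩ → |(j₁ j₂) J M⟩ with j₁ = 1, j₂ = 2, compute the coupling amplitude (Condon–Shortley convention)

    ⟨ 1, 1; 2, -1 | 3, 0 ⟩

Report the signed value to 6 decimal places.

+0.447214

√[7·0!2!4!/7! · 2!0!1!3!3!3!] = √(144/5)
  +(−1)^0/∏(0,0,0,1,2,3)! = 1/12  (running 1/12)
⟨..|..⟩ = √(144/5)·(1/12) = +0.447214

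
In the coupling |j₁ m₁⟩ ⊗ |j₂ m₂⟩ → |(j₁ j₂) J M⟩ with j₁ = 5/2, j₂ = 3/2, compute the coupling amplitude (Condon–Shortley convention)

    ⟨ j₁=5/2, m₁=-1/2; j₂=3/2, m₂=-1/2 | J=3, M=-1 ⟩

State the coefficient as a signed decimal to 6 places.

triangle: 1!*4!*2!/8! = 48/40320
(j±m)!: 2!*3!*1!*2!*2!*4! = 1152
prefactor² = (2J+1)*Δ*N² = 48/5
  k=0: +1/(0!*1!*3!*1!*1!*1!) = 1/6
  k=1: −1/(1!*0!*2!*0!*2!*2!) = -1/8
Σ = 1/24  ⇒  CG² = 48/5*1/24² = 1/60
CG = +√(1/60) = +0.129099

+√(1/60) = +0.129099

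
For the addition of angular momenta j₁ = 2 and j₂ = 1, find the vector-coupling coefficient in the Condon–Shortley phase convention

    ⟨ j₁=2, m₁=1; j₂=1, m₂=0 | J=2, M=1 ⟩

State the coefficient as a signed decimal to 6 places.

√[5·1!3!1!/6! · 3!1!1!1!3!1!] = √(3/2)
  +(−1)^0/∏(0,1,1,1,2,0)! = 1/2  (running 1/2)
  +(−1)^1/∏(1,0,0,0,3,1)! = -1/6  (running 1/3)
⟨..|..⟩ = √(3/2)·(1/3) = +0.408248

+√(1/6) ≈ +0.408248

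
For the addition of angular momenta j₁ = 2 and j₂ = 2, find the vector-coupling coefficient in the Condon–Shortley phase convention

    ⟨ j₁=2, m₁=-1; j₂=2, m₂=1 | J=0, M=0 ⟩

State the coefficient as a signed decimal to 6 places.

-0.447214  (= −√(1/5))

√[1·4!0!0!/5! · 1!3!3!1!0!0!] = √(36/5)
  +(−1)^3/∏(3,1,0,0,0,0)! = -1/6  (running -1/6)
⟨..|..⟩ = √(36/5)·(-1/6) = -0.447214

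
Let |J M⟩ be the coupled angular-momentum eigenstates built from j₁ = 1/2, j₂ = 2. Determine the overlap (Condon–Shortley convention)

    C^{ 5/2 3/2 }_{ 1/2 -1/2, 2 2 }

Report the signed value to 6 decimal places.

+√(1/5) ≈ +0.447214

triangle: 0!×1!×4!/6! = 24/720
(j±m)!: 0!×1!×4!×0!×4!×1! = 576
prefactor² = (2J+1)×Δ×N² = 576/5
  k=0: +1/(0!×0!×1!×4!×0!×0!) = 1/24
Σ = 1/24  ⇒  CG² = 576/5×1/24² = 1/5
CG = +√(1/5) = +0.447214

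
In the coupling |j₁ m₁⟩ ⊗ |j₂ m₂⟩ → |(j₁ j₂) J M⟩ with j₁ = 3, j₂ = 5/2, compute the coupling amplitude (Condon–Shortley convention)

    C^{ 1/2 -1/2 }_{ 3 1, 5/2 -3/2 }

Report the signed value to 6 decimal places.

−√(2/21) = -0.308607

√[2·5!1!0!/7! · 4!2!1!4!0!1!] = √(384/7)
  +(−1)^1/∏(1,4,1,0,0,0)! = -1/24  (running -1/24)
⟨..|..⟩ = √(384/7)·(-1/24) = -0.308607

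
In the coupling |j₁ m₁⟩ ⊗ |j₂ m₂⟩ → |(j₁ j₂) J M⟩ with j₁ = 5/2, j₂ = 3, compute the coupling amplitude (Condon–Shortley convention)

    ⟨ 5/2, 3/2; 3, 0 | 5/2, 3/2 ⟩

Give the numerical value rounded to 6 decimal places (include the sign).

j₁+j₂−J=3  J+j₁−j₂=2  J−j₁+j₂=3  j₁+j₂+J+1=9
(j₁±m₁, j₂±m₂, J±M) = (4,1,3,3,4,1)
P² = 864/35
sum k=0..1:
  [0] +1/36 = 1/36
  [1] −1/8 = -1/8
S = -7/72
C² = P²·S² = 7/30 ; C = -0.483046

-0.483046  (= −√(7/30))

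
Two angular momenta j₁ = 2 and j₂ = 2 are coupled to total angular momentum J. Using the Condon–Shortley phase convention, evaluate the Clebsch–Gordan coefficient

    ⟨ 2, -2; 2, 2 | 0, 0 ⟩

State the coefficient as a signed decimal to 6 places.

+0.447214

j₁+j₂−J=4  J+j₁−j₂=0  J−j₁+j₂=0  j₁+j₂+J+1=5
(j₁±m₁, j₂±m₂, J±M) = (0,4,4,0,0,0)
P² = 576/5
sum k=4..4:
  [4] +1/24 = 1/24
S = 1/24
C² = P²·S² = 1/5 ; C = +0.447214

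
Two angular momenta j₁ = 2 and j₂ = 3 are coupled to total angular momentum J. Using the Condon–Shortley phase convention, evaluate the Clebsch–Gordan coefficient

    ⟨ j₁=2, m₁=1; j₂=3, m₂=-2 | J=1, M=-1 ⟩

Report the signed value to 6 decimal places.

-0.534522

triangle: 4!·0!·2!/7! = 48/5040
(j±m)!: 3!·1!·1!·5!·0!·2! = 1440
prefactor² = (2J+1)·Δ·N² = 288/7
  k=1: −1/(1!·3!·0!·0!·0!·2!) = -1/12
Σ = -1/12  ⇒  CG² = 288/7·(-1/12)² = 2/7
CG = −√(2/7) = -0.534522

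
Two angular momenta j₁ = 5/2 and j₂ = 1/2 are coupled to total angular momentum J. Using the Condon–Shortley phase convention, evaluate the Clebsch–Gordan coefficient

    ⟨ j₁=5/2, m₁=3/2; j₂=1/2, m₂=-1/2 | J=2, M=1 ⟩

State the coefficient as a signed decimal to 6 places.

+0.816497

√[5·1!4!0!/6! · 4!1!0!1!3!1!] = √(24)
  +(−1)^0/∏(0,1,1,0,3,0)! = 1/6  (running 1/6)
⟨..|..⟩ = √(24)·(1/6) = +0.816497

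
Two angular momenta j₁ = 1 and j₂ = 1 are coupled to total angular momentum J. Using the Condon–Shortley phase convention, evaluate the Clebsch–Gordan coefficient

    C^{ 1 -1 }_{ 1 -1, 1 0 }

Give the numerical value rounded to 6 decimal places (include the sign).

-0.707107

√[3·1!1!1!/4! · 0!2!1!1!0!2!] = √(1/2)
  +(−1)^1/∏(1,0,1,0,0,1)! = -1  (running -1)
⟨..|..⟩ = √(1/2)·(-1) = -0.707107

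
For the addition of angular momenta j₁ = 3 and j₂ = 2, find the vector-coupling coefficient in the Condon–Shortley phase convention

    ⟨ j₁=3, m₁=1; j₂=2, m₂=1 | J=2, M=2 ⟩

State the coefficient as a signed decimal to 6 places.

j₁+j₂−J=3  J+j₁−j₂=3  J−j₁+j₂=1  j₁+j₂+J+1=8
(j₁±m₁, j₂±m₂, J±M) = (4,2,3,1,4,0)
P² = 216/7
sum k=2..2:
  [2] +1/12 = 1/12
S = 1/12
C² = P²·S² = 3/14 ; C = +0.462910

+0.462910  (= +√(3/14))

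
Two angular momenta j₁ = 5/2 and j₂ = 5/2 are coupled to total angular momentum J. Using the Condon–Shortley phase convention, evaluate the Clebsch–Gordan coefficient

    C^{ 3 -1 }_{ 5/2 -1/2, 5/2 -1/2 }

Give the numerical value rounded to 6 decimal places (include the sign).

-0.516398

triangle: 2!·3!·3!/9! = 72/362880
(j±m)!: 2!·3!·2!·3!·2!·4! = 6912
prefactor² = (2J+1)·Δ·N² = 48/5
  k=0: +1/(0!·2!·3!·2!·0!·1!) = 1/24
  k=1: −1/(1!·1!·2!·1!·1!·2!) = -1/4
  k=2: +1/(2!·0!·1!·0!·2!·3!) = 1/24
Σ = -1/6  ⇒  CG² = 48/5·(-1/6)² = 4/15
CG = −√(4/15) = -0.516398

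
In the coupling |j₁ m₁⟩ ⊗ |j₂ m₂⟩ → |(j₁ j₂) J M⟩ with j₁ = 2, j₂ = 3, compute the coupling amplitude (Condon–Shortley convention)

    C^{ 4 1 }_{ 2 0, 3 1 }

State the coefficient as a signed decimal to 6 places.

-0.327327  (= −√(3/28))

j₁+j₂−J=1  J+j₁−j₂=3  J−j₁+j₂=5  j₁+j₂+J+1=10
(j₁±m₁, j₂±m₂, J±M) = (2,2,4,2,5,3)
P² = 1728/7
sum k=0..1:
  [0] +1/48 = 1/48
  [1] −1/24 = -1/24
S = -1/48
C² = P²·S² = 3/28 ; C = -0.327327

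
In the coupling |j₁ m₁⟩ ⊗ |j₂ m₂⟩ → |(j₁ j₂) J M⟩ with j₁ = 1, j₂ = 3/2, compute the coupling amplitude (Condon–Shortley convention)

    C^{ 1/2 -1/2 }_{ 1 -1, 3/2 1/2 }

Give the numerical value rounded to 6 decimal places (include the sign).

triangle: 2!·0!·1!/4! = 2/24
(j±m)!: 0!·2!·2!·1!·0!·1! = 4
prefactor² = (2J+1)·Δ·N² = 2/3
  k=2: +1/(2!·0!·0!·0!·0!·1!) = 1/2
Σ = 1/2  ⇒  CG² = 2/3·1/2² = 1/6
CG = +√(1/6) = +0.408248

+0.408248  (= +√(1/6))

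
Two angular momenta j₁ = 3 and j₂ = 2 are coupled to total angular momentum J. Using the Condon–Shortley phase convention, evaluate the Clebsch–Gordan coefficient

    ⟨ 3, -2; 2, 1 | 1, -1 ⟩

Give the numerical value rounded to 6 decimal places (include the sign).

triangle: 4!×2!×0!/7! = 48/5040
(j±m)!: 1!×5!×3!×1!×0!×2! = 1440
prefactor² = (2J+1)×Δ×N² = 288/7
  k=3: −1/(3!×1!×2!×0!×0!×0!) = -1/12
Σ = -1/12  ⇒  CG² = 288/7×(-1/12)² = 2/7
CG = −√(2/7) = -0.534522

−√(2/7) = -0.534522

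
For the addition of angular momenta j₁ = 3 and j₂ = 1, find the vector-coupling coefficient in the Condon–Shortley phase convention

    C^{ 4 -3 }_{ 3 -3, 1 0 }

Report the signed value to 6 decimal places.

+√(1/4) = +0.500000

j₁+j₂−J=0  J+j₁−j₂=6  J−j₁+j₂=2  j₁+j₂+J+1=9
(j₁±m₁, j₂±m₂, J±M) = (0,6,1,1,1,7)
P² = 129600
sum k=0..0:
  [0] +1/720 = 1/720
S = 1/720
C² = P²·S² = 1/4 ; C = +0.500000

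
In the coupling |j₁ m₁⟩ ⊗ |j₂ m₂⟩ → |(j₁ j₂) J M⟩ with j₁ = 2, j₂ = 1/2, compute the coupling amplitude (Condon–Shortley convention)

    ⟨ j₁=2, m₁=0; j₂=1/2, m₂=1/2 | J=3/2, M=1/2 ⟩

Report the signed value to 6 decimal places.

√[4·1!3!0!/5! · 2!2!1!0!2!1!] = √(8/5)
  +(−1)^1/∏(1,0,1,0,2,0)! = -1/2  (running -1/2)
⟨..|..⟩ = √(8/5)·(-1/2) = -0.632456

-0.632456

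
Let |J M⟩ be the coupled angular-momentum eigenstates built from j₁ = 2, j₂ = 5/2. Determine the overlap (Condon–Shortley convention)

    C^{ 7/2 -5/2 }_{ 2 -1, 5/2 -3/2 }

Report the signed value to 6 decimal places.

+√(1/63) = +0.125988

triangle: 1!×3!×4!/9! = 144/362880
(j±m)!: 1!×3!×1!×4!×1!×6! = 103680
prefactor² = (2J+1)×Δ×N² = 2304/7
  k=0: +1/(0!×1!×3!×1!×0!×3!) = 1/36
  k=1: −1/(1!×0!×2!×0!×1!×4!) = -1/48
Σ = 1/144  ⇒  CG² = 2304/7×1/144² = 1/63
CG = +√(1/63) = +0.125988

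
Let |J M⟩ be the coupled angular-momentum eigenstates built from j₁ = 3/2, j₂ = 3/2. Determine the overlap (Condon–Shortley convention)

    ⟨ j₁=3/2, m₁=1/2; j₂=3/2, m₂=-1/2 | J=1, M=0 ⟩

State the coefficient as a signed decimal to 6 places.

-0.223607

j₁+j₂−J=2  J+j₁−j₂=1  J−j₁+j₂=1  j₁+j₂+J+1=5
(j₁±m₁, j₂±m₂, J±M) = (2,1,1,2,1,1)
P² = 1/5
sum k=0..1:
  [0] +1/2 = 1/2
  [1] −1/1 = -1
S = -1/2
C² = P²·S² = 1/20 ; C = -0.223607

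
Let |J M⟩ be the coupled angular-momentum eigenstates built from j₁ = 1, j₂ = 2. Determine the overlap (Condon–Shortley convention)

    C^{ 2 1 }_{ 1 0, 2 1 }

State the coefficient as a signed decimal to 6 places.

-0.408248

j₁+j₂−J=1  J+j₁−j₂=1  J−j₁+j₂=3  j₁+j₂+J+1=6
(j₁±m₁, j₂±m₂, J±M) = (1,1,3,1,3,1)
P² = 3/2
sum k=0..1:
  [0] +1/6 = 1/6
  [1] −1/2 = -1/2
S = -1/3
C² = P²·S² = 1/6 ; C = -0.408248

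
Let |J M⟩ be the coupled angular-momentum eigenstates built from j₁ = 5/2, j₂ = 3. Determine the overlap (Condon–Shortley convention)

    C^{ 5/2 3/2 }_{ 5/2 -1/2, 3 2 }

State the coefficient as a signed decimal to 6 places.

+0.267261

triangle: 3!×2!×3!/9! = 72/362880
(j±m)!: 2!×3!×5!×1!×4!×1! = 34560
prefactor² = (2J+1)×Δ×N² = 288/7
  k=2: +1/(2!×1!×1!×3!×1!×0!) = 1/12
  k=3: −1/(3!×0!×0!×2!×2!×1!) = -1/24
Σ = 1/24  ⇒  CG² = 288/7×1/24² = 1/14
CG = +√(1/14) = +0.267261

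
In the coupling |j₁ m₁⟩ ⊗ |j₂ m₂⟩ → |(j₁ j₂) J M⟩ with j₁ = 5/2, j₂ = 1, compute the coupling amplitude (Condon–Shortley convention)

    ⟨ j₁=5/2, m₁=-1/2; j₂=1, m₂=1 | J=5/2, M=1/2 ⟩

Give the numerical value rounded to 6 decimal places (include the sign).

√[6·1!4!1!/7! · 2!3!2!0!3!2!] = √(288/35)
  +(−1)^1/∏(1,0,2,1,2,0)! = -1/4  (running -1/4)
⟨..|..⟩ = √(288/35)·(-1/4) = -0.717137

-0.717137  (= −√(18/35))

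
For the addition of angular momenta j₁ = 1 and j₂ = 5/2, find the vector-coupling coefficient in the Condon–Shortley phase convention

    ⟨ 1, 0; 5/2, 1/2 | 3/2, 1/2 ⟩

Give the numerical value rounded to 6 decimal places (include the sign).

−√(2/5) ≈ -0.632456

j₁+j₂−J=2  J+j₁−j₂=0  J−j₁+j₂=3  j₁+j₂+J+1=6
(j₁±m₁, j₂±m₂, J±M) = (1,1,3,2,2,1)
P² = 8/5
sum k=1..1:
  [1] −1/2 = -1/2
S = -1/2
C² = P²·S² = 2/5 ; C = -0.632456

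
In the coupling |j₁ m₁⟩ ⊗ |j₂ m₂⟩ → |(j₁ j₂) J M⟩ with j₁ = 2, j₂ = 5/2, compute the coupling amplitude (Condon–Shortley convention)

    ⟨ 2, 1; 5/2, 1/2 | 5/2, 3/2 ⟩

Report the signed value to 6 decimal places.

-0.414039  (= −√(6/35))

√[6·2!2!3!/8! · 3!1!3!2!4!1!] = √(216/35)
  +(−1)^0/∏(0,2,1,3,1,0)! = 1/12  (running 1/12)
  +(−1)^1/∏(1,1,0,2,2,1)! = -1/4  (running -1/6)
⟨..|..⟩ = √(216/35)·(-1/6) = -0.414039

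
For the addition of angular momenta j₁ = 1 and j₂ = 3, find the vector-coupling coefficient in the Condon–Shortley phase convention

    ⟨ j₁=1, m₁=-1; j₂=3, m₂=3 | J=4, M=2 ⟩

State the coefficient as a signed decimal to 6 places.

triangle: 0!·2!·6!/9! = 1440/362880
(j±m)!: 0!·2!·6!·0!·6!·2! = 2073600
prefactor² = (2J+1)·Δ·N² = 518400/7
  k=0: +1/(0!·0!·2!·6!·0!·0!) = 1/1440
Σ = 1/1440  ⇒  CG² = 518400/7·1/1440² = 1/28
CG = +√(1/28) = +0.188982

+√(1/28) = +0.188982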